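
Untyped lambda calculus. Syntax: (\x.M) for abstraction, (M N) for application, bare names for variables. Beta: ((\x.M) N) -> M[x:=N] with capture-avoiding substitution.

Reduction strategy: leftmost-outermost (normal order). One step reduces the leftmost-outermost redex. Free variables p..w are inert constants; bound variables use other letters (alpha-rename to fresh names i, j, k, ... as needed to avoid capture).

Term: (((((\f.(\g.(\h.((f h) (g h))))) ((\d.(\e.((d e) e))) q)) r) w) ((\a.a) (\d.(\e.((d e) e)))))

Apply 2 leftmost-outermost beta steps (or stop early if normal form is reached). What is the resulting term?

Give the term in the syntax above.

Step 0: (((((\f.(\g.(\h.((f h) (g h))))) ((\d.(\e.((d e) e))) q)) r) w) ((\a.a) (\d.(\e.((d e) e)))))
Step 1: ((((\g.(\h.((((\d.(\e.((d e) e))) q) h) (g h)))) r) w) ((\a.a) (\d.(\e.((d e) e)))))
Step 2: (((\h.((((\d.(\e.((d e) e))) q) h) (r h))) w) ((\a.a) (\d.(\e.((d e) e)))))

Answer: (((\h.((((\d.(\e.((d e) e))) q) h) (r h))) w) ((\a.a) (\d.(\e.((d e) e)))))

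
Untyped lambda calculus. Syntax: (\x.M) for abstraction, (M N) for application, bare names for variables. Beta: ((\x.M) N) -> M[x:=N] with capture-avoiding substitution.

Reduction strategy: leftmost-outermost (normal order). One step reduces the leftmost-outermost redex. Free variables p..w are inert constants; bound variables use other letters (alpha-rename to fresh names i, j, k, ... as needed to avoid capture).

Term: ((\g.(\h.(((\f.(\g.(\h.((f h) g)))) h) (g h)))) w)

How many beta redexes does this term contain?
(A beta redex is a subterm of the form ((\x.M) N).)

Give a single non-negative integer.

Answer: 2

Derivation:
Term: ((\g.(\h.(((\f.(\g.(\h.((f h) g)))) h) (g h)))) w)
  Redex: ((\g.(\h.(((\f.(\g.(\h.((f h) g)))) h) (g h)))) w)
  Redex: ((\f.(\g.(\h.((f h) g)))) h)
Total redexes: 2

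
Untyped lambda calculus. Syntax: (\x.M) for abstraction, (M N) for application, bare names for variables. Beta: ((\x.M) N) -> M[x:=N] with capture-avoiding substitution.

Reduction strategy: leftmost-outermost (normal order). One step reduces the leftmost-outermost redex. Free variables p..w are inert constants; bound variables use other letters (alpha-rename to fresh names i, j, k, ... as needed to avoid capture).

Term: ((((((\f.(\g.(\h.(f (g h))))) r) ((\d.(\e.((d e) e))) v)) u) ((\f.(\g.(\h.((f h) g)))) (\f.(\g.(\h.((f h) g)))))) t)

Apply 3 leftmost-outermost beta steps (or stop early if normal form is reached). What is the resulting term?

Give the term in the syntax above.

Step 0: ((((((\f.(\g.(\h.(f (g h))))) r) ((\d.(\e.((d e) e))) v)) u) ((\f.(\g.(\h.((f h) g)))) (\f.(\g.(\h.((f h) g)))))) t)
Step 1: (((((\g.(\h.(r (g h)))) ((\d.(\e.((d e) e))) v)) u) ((\f.(\g.(\h.((f h) g)))) (\f.(\g.(\h.((f h) g)))))) t)
Step 2: ((((\h.(r (((\d.(\e.((d e) e))) v) h))) u) ((\f.(\g.(\h.((f h) g)))) (\f.(\g.(\h.((f h) g)))))) t)
Step 3: (((r (((\d.(\e.((d e) e))) v) u)) ((\f.(\g.(\h.((f h) g)))) (\f.(\g.(\h.((f h) g)))))) t)

Answer: (((r (((\d.(\e.((d e) e))) v) u)) ((\f.(\g.(\h.((f h) g)))) (\f.(\g.(\h.((f h) g)))))) t)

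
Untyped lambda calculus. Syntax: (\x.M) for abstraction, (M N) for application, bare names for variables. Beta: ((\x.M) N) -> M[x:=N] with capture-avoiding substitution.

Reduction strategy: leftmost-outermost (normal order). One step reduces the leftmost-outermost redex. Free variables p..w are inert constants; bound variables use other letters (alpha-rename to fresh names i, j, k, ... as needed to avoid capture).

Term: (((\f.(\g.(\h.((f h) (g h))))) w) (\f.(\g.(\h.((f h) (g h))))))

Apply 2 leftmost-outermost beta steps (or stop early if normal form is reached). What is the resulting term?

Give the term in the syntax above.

Answer: (\h.((w h) ((\f.(\g.(\h.((f h) (g h))))) h)))

Derivation:
Step 0: (((\f.(\g.(\h.((f h) (g h))))) w) (\f.(\g.(\h.((f h) (g h))))))
Step 1: ((\g.(\h.((w h) (g h)))) (\f.(\g.(\h.((f h) (g h))))))
Step 2: (\h.((w h) ((\f.(\g.(\h.((f h) (g h))))) h)))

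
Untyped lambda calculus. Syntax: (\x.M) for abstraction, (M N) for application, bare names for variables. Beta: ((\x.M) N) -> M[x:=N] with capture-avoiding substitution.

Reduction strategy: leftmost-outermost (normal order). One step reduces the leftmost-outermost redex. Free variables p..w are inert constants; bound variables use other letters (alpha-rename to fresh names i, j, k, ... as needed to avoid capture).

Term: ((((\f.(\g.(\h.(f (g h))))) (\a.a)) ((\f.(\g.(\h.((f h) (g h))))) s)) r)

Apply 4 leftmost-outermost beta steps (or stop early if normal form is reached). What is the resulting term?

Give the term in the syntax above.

Answer: (((\f.(\g.(\h.((f h) (g h))))) s) r)

Derivation:
Step 0: ((((\f.(\g.(\h.(f (g h))))) (\a.a)) ((\f.(\g.(\h.((f h) (g h))))) s)) r)
Step 1: (((\g.(\h.((\a.a) (g h)))) ((\f.(\g.(\h.((f h) (g h))))) s)) r)
Step 2: ((\h.((\a.a) (((\f.(\g.(\h.((f h) (g h))))) s) h))) r)
Step 3: ((\a.a) (((\f.(\g.(\h.((f h) (g h))))) s) r))
Step 4: (((\f.(\g.(\h.((f h) (g h))))) s) r)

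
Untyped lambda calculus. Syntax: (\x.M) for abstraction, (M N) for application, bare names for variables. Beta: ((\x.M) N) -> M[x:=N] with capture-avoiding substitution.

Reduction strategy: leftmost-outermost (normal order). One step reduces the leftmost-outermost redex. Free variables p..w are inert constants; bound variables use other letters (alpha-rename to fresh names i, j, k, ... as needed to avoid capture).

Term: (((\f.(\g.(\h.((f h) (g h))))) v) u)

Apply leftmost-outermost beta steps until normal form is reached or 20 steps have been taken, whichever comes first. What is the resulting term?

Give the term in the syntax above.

Step 0: (((\f.(\g.(\h.((f h) (g h))))) v) u)
Step 1: ((\g.(\h.((v h) (g h)))) u)
Step 2: (\h.((v h) (u h)))

Answer: (\h.((v h) (u h)))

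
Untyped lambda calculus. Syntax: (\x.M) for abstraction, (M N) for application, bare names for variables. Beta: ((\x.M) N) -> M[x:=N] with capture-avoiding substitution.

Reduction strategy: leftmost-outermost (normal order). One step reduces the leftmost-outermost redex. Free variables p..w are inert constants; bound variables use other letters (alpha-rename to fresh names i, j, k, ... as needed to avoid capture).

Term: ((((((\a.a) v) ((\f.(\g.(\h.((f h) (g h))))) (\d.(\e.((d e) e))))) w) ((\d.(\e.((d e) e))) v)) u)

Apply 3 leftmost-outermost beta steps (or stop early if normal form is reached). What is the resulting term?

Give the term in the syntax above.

Answer: ((((v (\g.(\h.((\e.((h e) e)) (g h))))) w) ((\d.(\e.((d e) e))) v)) u)

Derivation:
Step 0: ((((((\a.a) v) ((\f.(\g.(\h.((f h) (g h))))) (\d.(\e.((d e) e))))) w) ((\d.(\e.((d e) e))) v)) u)
Step 1: ((((v ((\f.(\g.(\h.((f h) (g h))))) (\d.(\e.((d e) e))))) w) ((\d.(\e.((d e) e))) v)) u)
Step 2: ((((v (\g.(\h.(((\d.(\e.((d e) e))) h) (g h))))) w) ((\d.(\e.((d e) e))) v)) u)
Step 3: ((((v (\g.(\h.((\e.((h e) e)) (g h))))) w) ((\d.(\e.((d e) e))) v)) u)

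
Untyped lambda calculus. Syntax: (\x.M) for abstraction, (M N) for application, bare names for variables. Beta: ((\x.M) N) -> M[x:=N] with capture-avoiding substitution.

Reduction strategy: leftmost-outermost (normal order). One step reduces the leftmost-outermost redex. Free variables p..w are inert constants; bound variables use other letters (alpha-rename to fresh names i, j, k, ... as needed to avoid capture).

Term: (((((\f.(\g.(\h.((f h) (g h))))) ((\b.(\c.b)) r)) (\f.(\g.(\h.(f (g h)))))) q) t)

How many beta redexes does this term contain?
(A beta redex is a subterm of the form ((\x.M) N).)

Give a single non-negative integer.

Term: (((((\f.(\g.(\h.((f h) (g h))))) ((\b.(\c.b)) r)) (\f.(\g.(\h.(f (g h)))))) q) t)
  Redex: ((\f.(\g.(\h.((f h) (g h))))) ((\b.(\c.b)) r))
  Redex: ((\b.(\c.b)) r)
Total redexes: 2

Answer: 2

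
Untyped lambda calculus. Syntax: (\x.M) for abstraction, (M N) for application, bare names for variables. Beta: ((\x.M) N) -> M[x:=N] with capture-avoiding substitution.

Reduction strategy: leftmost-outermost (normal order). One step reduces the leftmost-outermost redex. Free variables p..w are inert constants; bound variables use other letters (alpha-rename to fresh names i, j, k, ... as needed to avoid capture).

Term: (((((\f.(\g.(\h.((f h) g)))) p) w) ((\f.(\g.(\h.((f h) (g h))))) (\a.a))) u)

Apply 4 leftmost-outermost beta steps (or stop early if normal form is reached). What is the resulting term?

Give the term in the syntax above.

Answer: (((p (\g.(\h.(((\a.a) h) (g h))))) w) u)

Derivation:
Step 0: (((((\f.(\g.(\h.((f h) g)))) p) w) ((\f.(\g.(\h.((f h) (g h))))) (\a.a))) u)
Step 1: ((((\g.(\h.((p h) g))) w) ((\f.(\g.(\h.((f h) (g h))))) (\a.a))) u)
Step 2: (((\h.((p h) w)) ((\f.(\g.(\h.((f h) (g h))))) (\a.a))) u)
Step 3: (((p ((\f.(\g.(\h.((f h) (g h))))) (\a.a))) w) u)
Step 4: (((p (\g.(\h.(((\a.a) h) (g h))))) w) u)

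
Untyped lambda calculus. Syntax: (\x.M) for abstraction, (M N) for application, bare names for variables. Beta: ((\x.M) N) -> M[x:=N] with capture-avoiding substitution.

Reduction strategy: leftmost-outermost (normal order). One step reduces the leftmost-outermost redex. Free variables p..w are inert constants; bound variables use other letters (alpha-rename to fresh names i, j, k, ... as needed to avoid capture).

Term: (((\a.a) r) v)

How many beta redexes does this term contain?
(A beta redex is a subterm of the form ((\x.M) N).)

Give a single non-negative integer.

Term: (((\a.a) r) v)
  Redex: ((\a.a) r)
Total redexes: 1

Answer: 1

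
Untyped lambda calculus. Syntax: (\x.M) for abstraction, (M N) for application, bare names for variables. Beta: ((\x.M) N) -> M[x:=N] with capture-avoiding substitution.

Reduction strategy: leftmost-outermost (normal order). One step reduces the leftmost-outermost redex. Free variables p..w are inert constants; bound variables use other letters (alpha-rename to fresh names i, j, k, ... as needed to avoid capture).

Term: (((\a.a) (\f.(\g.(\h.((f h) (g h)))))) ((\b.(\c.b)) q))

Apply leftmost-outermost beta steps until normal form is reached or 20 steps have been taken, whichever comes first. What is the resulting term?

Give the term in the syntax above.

Answer: (\g.(\h.(q (g h))))

Derivation:
Step 0: (((\a.a) (\f.(\g.(\h.((f h) (g h)))))) ((\b.(\c.b)) q))
Step 1: ((\f.(\g.(\h.((f h) (g h))))) ((\b.(\c.b)) q))
Step 2: (\g.(\h.((((\b.(\c.b)) q) h) (g h))))
Step 3: (\g.(\h.(((\c.q) h) (g h))))
Step 4: (\g.(\h.(q (g h))))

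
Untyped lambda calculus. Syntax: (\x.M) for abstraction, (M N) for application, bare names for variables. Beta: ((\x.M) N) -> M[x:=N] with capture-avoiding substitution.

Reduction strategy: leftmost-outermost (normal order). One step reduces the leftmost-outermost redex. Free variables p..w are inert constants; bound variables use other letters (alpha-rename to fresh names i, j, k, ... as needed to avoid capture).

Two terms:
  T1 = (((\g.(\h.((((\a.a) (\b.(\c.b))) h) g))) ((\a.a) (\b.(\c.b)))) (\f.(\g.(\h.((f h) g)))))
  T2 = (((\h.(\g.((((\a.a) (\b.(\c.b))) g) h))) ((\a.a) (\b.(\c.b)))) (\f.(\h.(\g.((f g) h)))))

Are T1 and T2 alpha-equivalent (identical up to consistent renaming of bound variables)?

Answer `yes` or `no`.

Term 1: (((\g.(\h.((((\a.a) (\b.(\c.b))) h) g))) ((\a.a) (\b.(\c.b)))) (\f.(\g.(\h.((f h) g)))))
Term 2: (((\h.(\g.((((\a.a) (\b.(\c.b))) g) h))) ((\a.a) (\b.(\c.b)))) (\f.(\h.(\g.((f g) h)))))
Alpha-equivalence: compare structure up to binder renaming.
Result: True

Answer: yes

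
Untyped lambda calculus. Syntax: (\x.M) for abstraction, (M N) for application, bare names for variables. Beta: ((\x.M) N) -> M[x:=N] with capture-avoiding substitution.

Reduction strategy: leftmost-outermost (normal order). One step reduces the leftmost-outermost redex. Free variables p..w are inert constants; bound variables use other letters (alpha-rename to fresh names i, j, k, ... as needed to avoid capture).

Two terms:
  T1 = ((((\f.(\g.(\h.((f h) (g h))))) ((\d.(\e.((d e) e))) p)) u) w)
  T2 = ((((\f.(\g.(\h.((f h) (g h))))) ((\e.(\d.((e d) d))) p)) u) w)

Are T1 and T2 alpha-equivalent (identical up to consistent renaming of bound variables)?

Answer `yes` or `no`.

Answer: yes

Derivation:
Term 1: ((((\f.(\g.(\h.((f h) (g h))))) ((\d.(\e.((d e) e))) p)) u) w)
Term 2: ((((\f.(\g.(\h.((f h) (g h))))) ((\e.(\d.((e d) d))) p)) u) w)
Alpha-equivalence: compare structure up to binder renaming.
Result: True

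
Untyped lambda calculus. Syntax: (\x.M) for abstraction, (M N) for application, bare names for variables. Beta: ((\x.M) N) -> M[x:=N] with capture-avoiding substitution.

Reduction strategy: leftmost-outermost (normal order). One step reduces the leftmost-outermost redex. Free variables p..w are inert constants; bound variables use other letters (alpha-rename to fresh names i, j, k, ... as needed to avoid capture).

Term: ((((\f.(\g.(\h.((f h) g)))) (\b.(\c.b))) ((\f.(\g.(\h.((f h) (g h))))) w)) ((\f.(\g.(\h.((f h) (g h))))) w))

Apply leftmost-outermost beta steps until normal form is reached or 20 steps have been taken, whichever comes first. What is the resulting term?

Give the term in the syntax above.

Answer: (\g.(\h.((w h) (g h))))

Derivation:
Step 0: ((((\f.(\g.(\h.((f h) g)))) (\b.(\c.b))) ((\f.(\g.(\h.((f h) (g h))))) w)) ((\f.(\g.(\h.((f h) (g h))))) w))
Step 1: (((\g.(\h.(((\b.(\c.b)) h) g))) ((\f.(\g.(\h.((f h) (g h))))) w)) ((\f.(\g.(\h.((f h) (g h))))) w))
Step 2: ((\h.(((\b.(\c.b)) h) ((\f.(\g.(\h.((f h) (g h))))) w))) ((\f.(\g.(\h.((f h) (g h))))) w))
Step 3: (((\b.(\c.b)) ((\f.(\g.(\h.((f h) (g h))))) w)) ((\f.(\g.(\h.((f h) (g h))))) w))
Step 4: ((\c.((\f.(\g.(\h.((f h) (g h))))) w)) ((\f.(\g.(\h.((f h) (g h))))) w))
Step 5: ((\f.(\g.(\h.((f h) (g h))))) w)
Step 6: (\g.(\h.((w h) (g h))))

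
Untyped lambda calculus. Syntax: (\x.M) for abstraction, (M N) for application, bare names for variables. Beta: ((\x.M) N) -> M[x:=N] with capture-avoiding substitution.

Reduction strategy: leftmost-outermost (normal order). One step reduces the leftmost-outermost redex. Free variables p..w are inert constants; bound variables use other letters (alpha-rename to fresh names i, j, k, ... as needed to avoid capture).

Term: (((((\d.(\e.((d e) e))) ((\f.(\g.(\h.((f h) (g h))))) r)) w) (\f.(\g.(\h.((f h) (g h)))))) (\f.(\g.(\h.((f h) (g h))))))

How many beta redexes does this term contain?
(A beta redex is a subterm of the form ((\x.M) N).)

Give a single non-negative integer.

Term: (((((\d.(\e.((d e) e))) ((\f.(\g.(\h.((f h) (g h))))) r)) w) (\f.(\g.(\h.((f h) (g h)))))) (\f.(\g.(\h.((f h) (g h))))))
  Redex: ((\d.(\e.((d e) e))) ((\f.(\g.(\h.((f h) (g h))))) r))
  Redex: ((\f.(\g.(\h.((f h) (g h))))) r)
Total redexes: 2

Answer: 2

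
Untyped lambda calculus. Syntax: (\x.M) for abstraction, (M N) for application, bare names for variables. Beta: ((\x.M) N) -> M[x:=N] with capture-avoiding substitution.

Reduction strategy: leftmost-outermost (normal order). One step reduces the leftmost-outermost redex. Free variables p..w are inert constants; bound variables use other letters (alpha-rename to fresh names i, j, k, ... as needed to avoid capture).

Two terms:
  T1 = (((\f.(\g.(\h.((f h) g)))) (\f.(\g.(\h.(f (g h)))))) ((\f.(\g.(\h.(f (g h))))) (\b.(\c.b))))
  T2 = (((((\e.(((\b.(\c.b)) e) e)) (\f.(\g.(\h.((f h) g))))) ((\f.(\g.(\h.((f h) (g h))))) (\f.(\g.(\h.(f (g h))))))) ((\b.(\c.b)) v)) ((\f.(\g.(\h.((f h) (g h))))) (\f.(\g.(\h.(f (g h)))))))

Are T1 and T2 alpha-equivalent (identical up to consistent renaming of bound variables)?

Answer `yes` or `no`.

Term 1: (((\f.(\g.(\h.((f h) g)))) (\f.(\g.(\h.(f (g h)))))) ((\f.(\g.(\h.(f (g h))))) (\b.(\c.b))))
Term 2: (((((\e.(((\b.(\c.b)) e) e)) (\f.(\g.(\h.((f h) g))))) ((\f.(\g.(\h.((f h) (g h))))) (\f.(\g.(\h.(f (g h))))))) ((\b.(\c.b)) v)) ((\f.(\g.(\h.((f h) (g h))))) (\f.(\g.(\h.(f (g h)))))))
Alpha-equivalence: compare structure up to binder renaming.
Result: False

Answer: no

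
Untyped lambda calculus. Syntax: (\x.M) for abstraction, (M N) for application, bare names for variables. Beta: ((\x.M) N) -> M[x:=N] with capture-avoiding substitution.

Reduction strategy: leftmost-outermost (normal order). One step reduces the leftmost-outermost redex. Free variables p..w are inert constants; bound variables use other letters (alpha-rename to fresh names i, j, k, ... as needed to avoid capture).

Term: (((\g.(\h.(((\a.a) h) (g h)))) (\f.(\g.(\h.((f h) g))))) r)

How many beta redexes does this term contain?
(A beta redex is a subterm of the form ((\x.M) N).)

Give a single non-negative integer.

Answer: 2

Derivation:
Term: (((\g.(\h.(((\a.a) h) (g h)))) (\f.(\g.(\h.((f h) g))))) r)
  Redex: ((\g.(\h.(((\a.a) h) (g h)))) (\f.(\g.(\h.((f h) g)))))
  Redex: ((\a.a) h)
Total redexes: 2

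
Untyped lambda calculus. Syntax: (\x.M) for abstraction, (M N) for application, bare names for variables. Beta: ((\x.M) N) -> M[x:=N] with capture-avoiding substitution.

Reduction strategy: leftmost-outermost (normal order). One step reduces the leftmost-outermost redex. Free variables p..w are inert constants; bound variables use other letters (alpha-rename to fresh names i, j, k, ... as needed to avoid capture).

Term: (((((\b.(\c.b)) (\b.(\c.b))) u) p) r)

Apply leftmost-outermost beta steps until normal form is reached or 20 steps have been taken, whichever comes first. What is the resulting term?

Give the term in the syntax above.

Answer: p

Derivation:
Step 0: (((((\b.(\c.b)) (\b.(\c.b))) u) p) r)
Step 1: ((((\c.(\b.(\c.b))) u) p) r)
Step 2: (((\b.(\c.b)) p) r)
Step 3: ((\c.p) r)
Step 4: p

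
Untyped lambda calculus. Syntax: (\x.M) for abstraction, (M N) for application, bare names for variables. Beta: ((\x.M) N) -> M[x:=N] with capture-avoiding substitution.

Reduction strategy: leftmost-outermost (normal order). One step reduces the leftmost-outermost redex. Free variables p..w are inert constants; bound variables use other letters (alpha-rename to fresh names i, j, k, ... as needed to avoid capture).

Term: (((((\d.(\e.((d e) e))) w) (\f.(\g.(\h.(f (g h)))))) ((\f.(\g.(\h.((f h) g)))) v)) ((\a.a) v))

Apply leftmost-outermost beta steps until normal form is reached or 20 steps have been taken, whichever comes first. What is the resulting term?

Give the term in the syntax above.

Step 0: (((((\d.(\e.((d e) e))) w) (\f.(\g.(\h.(f (g h)))))) ((\f.(\g.(\h.((f h) g)))) v)) ((\a.a) v))
Step 1: ((((\e.((w e) e)) (\f.(\g.(\h.(f (g h)))))) ((\f.(\g.(\h.((f h) g)))) v)) ((\a.a) v))
Step 2: ((((w (\f.(\g.(\h.(f (g h)))))) (\f.(\g.(\h.(f (g h)))))) ((\f.(\g.(\h.((f h) g)))) v)) ((\a.a) v))
Step 3: ((((w (\f.(\g.(\h.(f (g h)))))) (\f.(\g.(\h.(f (g h)))))) (\g.(\h.((v h) g)))) ((\a.a) v))
Step 4: ((((w (\f.(\g.(\h.(f (g h)))))) (\f.(\g.(\h.(f (g h)))))) (\g.(\h.((v h) g)))) v)

Answer: ((((w (\f.(\g.(\h.(f (g h)))))) (\f.(\g.(\h.(f (g h)))))) (\g.(\h.((v h) g)))) v)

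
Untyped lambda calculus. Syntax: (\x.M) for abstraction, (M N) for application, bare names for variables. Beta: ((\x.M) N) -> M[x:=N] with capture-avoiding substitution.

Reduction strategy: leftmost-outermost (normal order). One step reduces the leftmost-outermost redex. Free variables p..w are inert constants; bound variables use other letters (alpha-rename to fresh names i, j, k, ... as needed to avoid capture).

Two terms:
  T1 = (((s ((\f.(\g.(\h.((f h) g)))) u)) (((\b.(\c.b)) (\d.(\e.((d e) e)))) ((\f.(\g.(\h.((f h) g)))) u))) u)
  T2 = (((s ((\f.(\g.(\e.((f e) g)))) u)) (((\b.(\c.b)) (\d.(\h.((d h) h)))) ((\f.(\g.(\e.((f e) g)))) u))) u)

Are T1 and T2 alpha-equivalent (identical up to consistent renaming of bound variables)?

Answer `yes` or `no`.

Answer: yes

Derivation:
Term 1: (((s ((\f.(\g.(\h.((f h) g)))) u)) (((\b.(\c.b)) (\d.(\e.((d e) e)))) ((\f.(\g.(\h.((f h) g)))) u))) u)
Term 2: (((s ((\f.(\g.(\e.((f e) g)))) u)) (((\b.(\c.b)) (\d.(\h.((d h) h)))) ((\f.(\g.(\e.((f e) g)))) u))) u)
Alpha-equivalence: compare structure up to binder renaming.
Result: True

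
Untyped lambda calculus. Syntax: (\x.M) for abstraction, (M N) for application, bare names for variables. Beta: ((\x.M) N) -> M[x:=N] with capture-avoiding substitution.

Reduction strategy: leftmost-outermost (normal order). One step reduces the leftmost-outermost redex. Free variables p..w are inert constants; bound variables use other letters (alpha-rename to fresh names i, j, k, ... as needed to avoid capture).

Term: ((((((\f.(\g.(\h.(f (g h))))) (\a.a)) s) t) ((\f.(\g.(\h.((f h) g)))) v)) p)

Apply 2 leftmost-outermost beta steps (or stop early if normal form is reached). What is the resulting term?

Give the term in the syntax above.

Answer: ((((\h.((\a.a) (s h))) t) ((\f.(\g.(\h.((f h) g)))) v)) p)

Derivation:
Step 0: ((((((\f.(\g.(\h.(f (g h))))) (\a.a)) s) t) ((\f.(\g.(\h.((f h) g)))) v)) p)
Step 1: (((((\g.(\h.((\a.a) (g h)))) s) t) ((\f.(\g.(\h.((f h) g)))) v)) p)
Step 2: ((((\h.((\a.a) (s h))) t) ((\f.(\g.(\h.((f h) g)))) v)) p)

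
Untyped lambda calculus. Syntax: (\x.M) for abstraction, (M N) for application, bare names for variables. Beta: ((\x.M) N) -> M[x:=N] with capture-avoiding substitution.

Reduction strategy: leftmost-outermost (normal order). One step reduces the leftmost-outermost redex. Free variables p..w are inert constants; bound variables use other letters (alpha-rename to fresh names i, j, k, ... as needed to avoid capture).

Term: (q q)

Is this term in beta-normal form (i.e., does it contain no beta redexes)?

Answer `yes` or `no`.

Term: (q q)
No beta redexes found.

Answer: yes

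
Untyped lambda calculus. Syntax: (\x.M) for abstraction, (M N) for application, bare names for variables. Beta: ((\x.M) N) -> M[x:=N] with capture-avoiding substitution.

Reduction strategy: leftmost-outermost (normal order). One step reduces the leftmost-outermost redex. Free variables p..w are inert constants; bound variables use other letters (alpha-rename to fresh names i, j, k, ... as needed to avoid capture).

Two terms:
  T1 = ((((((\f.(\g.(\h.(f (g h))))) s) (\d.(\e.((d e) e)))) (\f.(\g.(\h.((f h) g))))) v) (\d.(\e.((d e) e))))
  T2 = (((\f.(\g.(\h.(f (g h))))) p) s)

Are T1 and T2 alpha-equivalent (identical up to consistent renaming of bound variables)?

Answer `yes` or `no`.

Answer: no

Derivation:
Term 1: ((((((\f.(\g.(\h.(f (g h))))) s) (\d.(\e.((d e) e)))) (\f.(\g.(\h.((f h) g))))) v) (\d.(\e.((d e) e))))
Term 2: (((\f.(\g.(\h.(f (g h))))) p) s)
Alpha-equivalence: compare structure up to binder renaming.
Result: False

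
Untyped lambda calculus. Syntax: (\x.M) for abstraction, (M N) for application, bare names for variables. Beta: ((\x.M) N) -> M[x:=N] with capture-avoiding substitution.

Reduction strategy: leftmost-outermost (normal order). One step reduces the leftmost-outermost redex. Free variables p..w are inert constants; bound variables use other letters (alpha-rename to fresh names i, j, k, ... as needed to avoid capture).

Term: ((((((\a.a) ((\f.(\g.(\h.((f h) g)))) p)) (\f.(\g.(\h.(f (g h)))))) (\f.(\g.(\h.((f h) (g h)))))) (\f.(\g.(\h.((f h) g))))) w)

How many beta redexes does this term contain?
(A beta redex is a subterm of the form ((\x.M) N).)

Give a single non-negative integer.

Answer: 2

Derivation:
Term: ((((((\a.a) ((\f.(\g.(\h.((f h) g)))) p)) (\f.(\g.(\h.(f (g h)))))) (\f.(\g.(\h.((f h) (g h)))))) (\f.(\g.(\h.((f h) g))))) w)
  Redex: ((\a.a) ((\f.(\g.(\h.((f h) g)))) p))
  Redex: ((\f.(\g.(\h.((f h) g)))) p)
Total redexes: 2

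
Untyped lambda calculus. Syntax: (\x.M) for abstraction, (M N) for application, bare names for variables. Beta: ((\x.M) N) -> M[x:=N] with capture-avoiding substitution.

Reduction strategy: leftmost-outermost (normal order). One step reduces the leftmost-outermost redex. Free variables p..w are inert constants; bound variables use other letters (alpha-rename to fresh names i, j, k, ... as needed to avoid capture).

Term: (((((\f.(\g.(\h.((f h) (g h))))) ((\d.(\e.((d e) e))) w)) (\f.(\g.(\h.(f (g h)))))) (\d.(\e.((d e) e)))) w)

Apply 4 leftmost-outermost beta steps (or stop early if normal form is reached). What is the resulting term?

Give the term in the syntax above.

Answer: ((((\e.((w e) e)) (\d.(\e.((d e) e)))) ((\f.(\g.(\h.(f (g h))))) (\d.(\e.((d e) e))))) w)

Derivation:
Step 0: (((((\f.(\g.(\h.((f h) (g h))))) ((\d.(\e.((d e) e))) w)) (\f.(\g.(\h.(f (g h)))))) (\d.(\e.((d e) e)))) w)
Step 1: ((((\g.(\h.((((\d.(\e.((d e) e))) w) h) (g h)))) (\f.(\g.(\h.(f (g h)))))) (\d.(\e.((d e) e)))) w)
Step 2: (((\h.((((\d.(\e.((d e) e))) w) h) ((\f.(\g.(\h.(f (g h))))) h))) (\d.(\e.((d e) e)))) w)
Step 3: (((((\d.(\e.((d e) e))) w) (\d.(\e.((d e) e)))) ((\f.(\g.(\h.(f (g h))))) (\d.(\e.((d e) e))))) w)
Step 4: ((((\e.((w e) e)) (\d.(\e.((d e) e)))) ((\f.(\g.(\h.(f (g h))))) (\d.(\e.((d e) e))))) w)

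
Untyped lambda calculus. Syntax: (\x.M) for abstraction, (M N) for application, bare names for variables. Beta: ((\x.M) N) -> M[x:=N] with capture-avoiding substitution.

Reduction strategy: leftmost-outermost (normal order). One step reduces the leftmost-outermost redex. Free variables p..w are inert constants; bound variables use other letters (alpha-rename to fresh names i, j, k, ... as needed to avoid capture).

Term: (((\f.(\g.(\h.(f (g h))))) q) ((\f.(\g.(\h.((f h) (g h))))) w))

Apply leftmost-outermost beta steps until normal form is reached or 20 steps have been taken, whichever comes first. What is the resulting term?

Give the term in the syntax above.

Answer: (\h.(q (\i.((w i) (h i)))))

Derivation:
Step 0: (((\f.(\g.(\h.(f (g h))))) q) ((\f.(\g.(\h.((f h) (g h))))) w))
Step 1: ((\g.(\h.(q (g h)))) ((\f.(\g.(\h.((f h) (g h))))) w))
Step 2: (\h.(q (((\f.(\g.(\h.((f h) (g h))))) w) h)))
Step 3: (\h.(q ((\g.(\h.((w h) (g h)))) h)))
Step 4: (\h.(q (\i.((w i) (h i)))))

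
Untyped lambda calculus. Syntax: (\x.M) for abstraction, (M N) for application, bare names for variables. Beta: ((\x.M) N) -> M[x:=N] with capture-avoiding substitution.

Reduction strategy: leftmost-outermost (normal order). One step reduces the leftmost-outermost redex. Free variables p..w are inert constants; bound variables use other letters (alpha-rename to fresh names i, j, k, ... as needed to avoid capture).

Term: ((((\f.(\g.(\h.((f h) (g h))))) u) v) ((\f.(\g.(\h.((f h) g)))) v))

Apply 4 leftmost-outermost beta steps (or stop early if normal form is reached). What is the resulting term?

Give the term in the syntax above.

Step 0: ((((\f.(\g.(\h.((f h) (g h))))) u) v) ((\f.(\g.(\h.((f h) g)))) v))
Step 1: (((\g.(\h.((u h) (g h)))) v) ((\f.(\g.(\h.((f h) g)))) v))
Step 2: ((\h.((u h) (v h))) ((\f.(\g.(\h.((f h) g)))) v))
Step 3: ((u ((\f.(\g.(\h.((f h) g)))) v)) (v ((\f.(\g.(\h.((f h) g)))) v)))
Step 4: ((u (\g.(\h.((v h) g)))) (v ((\f.(\g.(\h.((f h) g)))) v)))

Answer: ((u (\g.(\h.((v h) g)))) (v ((\f.(\g.(\h.((f h) g)))) v)))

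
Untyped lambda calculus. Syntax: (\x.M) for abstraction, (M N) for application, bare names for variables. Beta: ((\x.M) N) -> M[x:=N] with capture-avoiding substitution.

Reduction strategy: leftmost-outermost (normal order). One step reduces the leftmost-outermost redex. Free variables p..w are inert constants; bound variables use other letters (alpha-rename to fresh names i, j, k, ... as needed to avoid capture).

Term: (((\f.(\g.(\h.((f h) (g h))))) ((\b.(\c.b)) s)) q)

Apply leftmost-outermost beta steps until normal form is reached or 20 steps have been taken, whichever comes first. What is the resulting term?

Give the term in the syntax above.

Step 0: (((\f.(\g.(\h.((f h) (g h))))) ((\b.(\c.b)) s)) q)
Step 1: ((\g.(\h.((((\b.(\c.b)) s) h) (g h)))) q)
Step 2: (\h.((((\b.(\c.b)) s) h) (q h)))
Step 3: (\h.(((\c.s) h) (q h)))
Step 4: (\h.(s (q h)))

Answer: (\h.(s (q h)))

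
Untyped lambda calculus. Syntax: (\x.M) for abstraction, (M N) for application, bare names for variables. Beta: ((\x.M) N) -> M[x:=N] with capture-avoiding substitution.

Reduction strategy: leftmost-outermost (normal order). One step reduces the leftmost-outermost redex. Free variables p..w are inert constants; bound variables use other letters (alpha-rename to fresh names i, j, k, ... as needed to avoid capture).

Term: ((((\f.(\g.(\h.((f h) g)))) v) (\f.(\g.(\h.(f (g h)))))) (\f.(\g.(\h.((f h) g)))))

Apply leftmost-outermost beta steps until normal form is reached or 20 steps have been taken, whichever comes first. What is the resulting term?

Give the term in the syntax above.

Step 0: ((((\f.(\g.(\h.((f h) g)))) v) (\f.(\g.(\h.(f (g h)))))) (\f.(\g.(\h.((f h) g)))))
Step 1: (((\g.(\h.((v h) g))) (\f.(\g.(\h.(f (g h)))))) (\f.(\g.(\h.((f h) g)))))
Step 2: ((\h.((v h) (\f.(\g.(\h.(f (g h))))))) (\f.(\g.(\h.((f h) g)))))
Step 3: ((v (\f.(\g.(\h.((f h) g))))) (\f.(\g.(\h.(f (g h))))))

Answer: ((v (\f.(\g.(\h.((f h) g))))) (\f.(\g.(\h.(f (g h))))))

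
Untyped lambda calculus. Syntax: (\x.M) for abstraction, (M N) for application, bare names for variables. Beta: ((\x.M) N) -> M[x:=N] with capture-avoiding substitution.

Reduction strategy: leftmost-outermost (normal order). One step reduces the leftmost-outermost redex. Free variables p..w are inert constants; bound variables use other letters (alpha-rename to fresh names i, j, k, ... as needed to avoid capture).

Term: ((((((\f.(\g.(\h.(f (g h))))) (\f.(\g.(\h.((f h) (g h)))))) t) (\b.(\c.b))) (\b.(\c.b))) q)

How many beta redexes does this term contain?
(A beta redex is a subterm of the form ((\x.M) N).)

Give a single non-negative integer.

Term: ((((((\f.(\g.(\h.(f (g h))))) (\f.(\g.(\h.((f h) (g h)))))) t) (\b.(\c.b))) (\b.(\c.b))) q)
  Redex: ((\f.(\g.(\h.(f (g h))))) (\f.(\g.(\h.((f h) (g h))))))
Total redexes: 1

Answer: 1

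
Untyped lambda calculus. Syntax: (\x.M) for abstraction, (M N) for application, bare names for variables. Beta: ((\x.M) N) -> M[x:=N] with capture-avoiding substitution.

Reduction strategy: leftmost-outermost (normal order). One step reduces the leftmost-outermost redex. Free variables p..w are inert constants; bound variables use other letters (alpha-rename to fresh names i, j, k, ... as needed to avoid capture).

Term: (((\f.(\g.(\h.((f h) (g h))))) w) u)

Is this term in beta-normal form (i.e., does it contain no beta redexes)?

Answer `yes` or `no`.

Answer: no

Derivation:
Term: (((\f.(\g.(\h.((f h) (g h))))) w) u)
Found 1 beta redex(es).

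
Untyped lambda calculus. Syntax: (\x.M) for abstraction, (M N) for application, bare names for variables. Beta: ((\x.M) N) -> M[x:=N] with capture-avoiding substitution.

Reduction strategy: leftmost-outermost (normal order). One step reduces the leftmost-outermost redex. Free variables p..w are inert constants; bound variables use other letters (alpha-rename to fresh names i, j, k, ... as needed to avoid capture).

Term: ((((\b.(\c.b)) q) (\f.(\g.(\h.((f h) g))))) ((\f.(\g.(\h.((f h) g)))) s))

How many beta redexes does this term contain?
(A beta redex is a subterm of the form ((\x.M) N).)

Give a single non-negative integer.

Answer: 2

Derivation:
Term: ((((\b.(\c.b)) q) (\f.(\g.(\h.((f h) g))))) ((\f.(\g.(\h.((f h) g)))) s))
  Redex: ((\b.(\c.b)) q)
  Redex: ((\f.(\g.(\h.((f h) g)))) s)
Total redexes: 2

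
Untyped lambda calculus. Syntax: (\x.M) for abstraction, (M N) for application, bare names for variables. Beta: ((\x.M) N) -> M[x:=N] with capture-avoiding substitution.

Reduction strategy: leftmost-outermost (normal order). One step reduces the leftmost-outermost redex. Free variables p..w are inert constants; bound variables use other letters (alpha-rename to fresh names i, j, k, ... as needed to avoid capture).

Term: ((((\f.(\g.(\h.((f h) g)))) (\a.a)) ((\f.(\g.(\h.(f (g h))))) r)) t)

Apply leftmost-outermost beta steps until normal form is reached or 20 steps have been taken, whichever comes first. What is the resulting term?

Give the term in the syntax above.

Answer: (t (\g.(\h.(r (g h)))))

Derivation:
Step 0: ((((\f.(\g.(\h.((f h) g)))) (\a.a)) ((\f.(\g.(\h.(f (g h))))) r)) t)
Step 1: (((\g.(\h.(((\a.a) h) g))) ((\f.(\g.(\h.(f (g h))))) r)) t)
Step 2: ((\h.(((\a.a) h) ((\f.(\g.(\h.(f (g h))))) r))) t)
Step 3: (((\a.a) t) ((\f.(\g.(\h.(f (g h))))) r))
Step 4: (t ((\f.(\g.(\h.(f (g h))))) r))
Step 5: (t (\g.(\h.(r (g h)))))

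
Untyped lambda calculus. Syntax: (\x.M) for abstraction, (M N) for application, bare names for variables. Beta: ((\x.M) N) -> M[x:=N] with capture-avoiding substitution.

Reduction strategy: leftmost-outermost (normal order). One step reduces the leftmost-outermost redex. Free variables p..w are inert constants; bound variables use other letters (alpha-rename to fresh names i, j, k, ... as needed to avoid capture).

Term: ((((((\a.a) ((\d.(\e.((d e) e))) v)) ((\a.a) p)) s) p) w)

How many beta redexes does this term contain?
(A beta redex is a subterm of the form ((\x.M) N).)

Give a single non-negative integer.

Term: ((((((\a.a) ((\d.(\e.((d e) e))) v)) ((\a.a) p)) s) p) w)
  Redex: ((\a.a) ((\d.(\e.((d e) e))) v))
  Redex: ((\d.(\e.((d e) e))) v)
  Redex: ((\a.a) p)
Total redexes: 3

Answer: 3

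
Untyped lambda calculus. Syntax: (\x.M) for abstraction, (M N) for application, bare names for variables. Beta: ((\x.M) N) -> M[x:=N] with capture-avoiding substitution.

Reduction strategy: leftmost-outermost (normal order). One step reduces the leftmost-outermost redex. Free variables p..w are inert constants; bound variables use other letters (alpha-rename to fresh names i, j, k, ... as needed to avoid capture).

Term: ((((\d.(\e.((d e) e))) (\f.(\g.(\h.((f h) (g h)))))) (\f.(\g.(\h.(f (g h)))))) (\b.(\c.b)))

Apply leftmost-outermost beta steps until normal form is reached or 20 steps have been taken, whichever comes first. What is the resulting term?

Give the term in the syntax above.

Step 0: ((((\d.(\e.((d e) e))) (\f.(\g.(\h.((f h) (g h)))))) (\f.(\g.(\h.(f (g h)))))) (\b.(\c.b)))
Step 1: (((\e.(((\f.(\g.(\h.((f h) (g h))))) e) e)) (\f.(\g.(\h.(f (g h)))))) (\b.(\c.b)))
Step 2: ((((\f.(\g.(\h.((f h) (g h))))) (\f.(\g.(\h.(f (g h)))))) (\f.(\g.(\h.(f (g h)))))) (\b.(\c.b)))
Step 3: (((\g.(\h.(((\f.(\g.(\h.(f (g h))))) h) (g h)))) (\f.(\g.(\h.(f (g h)))))) (\b.(\c.b)))
Step 4: ((\h.(((\f.(\g.(\h.(f (g h))))) h) ((\f.(\g.(\h.(f (g h))))) h))) (\b.(\c.b)))
Step 5: (((\f.(\g.(\h.(f (g h))))) (\b.(\c.b))) ((\f.(\g.(\h.(f (g h))))) (\b.(\c.b))))
Step 6: ((\g.(\h.((\b.(\c.b)) (g h)))) ((\f.(\g.(\h.(f (g h))))) (\b.(\c.b))))
Step 7: (\h.((\b.(\c.b)) (((\f.(\g.(\h.(f (g h))))) (\b.(\c.b))) h)))
Step 8: (\h.(\c.(((\f.(\g.(\h.(f (g h))))) (\b.(\c.b))) h)))
Step 9: (\h.(\c.((\g.(\h.((\b.(\c.b)) (g h)))) h)))
Step 10: (\h.(\c.(\i.((\b.(\c.b)) (h i)))))
Step 11: (\h.(\c.(\i.(\c.(h i)))))

Answer: (\h.(\c.(\i.(\c.(h i)))))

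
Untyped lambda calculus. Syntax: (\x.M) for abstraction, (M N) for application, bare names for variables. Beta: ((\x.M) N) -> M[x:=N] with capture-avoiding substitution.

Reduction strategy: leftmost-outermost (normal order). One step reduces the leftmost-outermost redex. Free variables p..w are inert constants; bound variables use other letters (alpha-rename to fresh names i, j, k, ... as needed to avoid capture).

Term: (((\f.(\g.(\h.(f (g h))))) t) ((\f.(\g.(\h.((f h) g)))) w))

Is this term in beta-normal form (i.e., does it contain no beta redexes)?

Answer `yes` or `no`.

Answer: no

Derivation:
Term: (((\f.(\g.(\h.(f (g h))))) t) ((\f.(\g.(\h.((f h) g)))) w))
Found 2 beta redex(es).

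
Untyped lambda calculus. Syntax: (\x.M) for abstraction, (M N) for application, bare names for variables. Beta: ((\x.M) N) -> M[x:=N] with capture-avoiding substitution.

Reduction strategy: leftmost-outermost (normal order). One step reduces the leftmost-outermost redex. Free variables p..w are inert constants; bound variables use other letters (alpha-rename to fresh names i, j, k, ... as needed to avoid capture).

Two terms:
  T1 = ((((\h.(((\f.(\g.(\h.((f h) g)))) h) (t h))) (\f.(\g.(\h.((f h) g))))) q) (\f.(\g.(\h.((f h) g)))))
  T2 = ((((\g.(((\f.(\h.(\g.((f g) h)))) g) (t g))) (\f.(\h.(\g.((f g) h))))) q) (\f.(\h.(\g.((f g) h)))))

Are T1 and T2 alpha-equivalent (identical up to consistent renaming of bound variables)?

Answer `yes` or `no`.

Answer: yes

Derivation:
Term 1: ((((\h.(((\f.(\g.(\h.((f h) g)))) h) (t h))) (\f.(\g.(\h.((f h) g))))) q) (\f.(\g.(\h.((f h) g)))))
Term 2: ((((\g.(((\f.(\h.(\g.((f g) h)))) g) (t g))) (\f.(\h.(\g.((f g) h))))) q) (\f.(\h.(\g.((f g) h)))))
Alpha-equivalence: compare structure up to binder renaming.
Result: True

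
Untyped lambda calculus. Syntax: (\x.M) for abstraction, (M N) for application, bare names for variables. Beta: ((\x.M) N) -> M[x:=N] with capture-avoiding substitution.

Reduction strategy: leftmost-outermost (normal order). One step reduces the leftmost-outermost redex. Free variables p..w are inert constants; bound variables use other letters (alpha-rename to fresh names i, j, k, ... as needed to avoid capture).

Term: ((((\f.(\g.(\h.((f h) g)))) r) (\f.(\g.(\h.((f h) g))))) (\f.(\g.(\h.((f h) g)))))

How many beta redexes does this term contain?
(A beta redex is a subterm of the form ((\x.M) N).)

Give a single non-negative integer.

Term: ((((\f.(\g.(\h.((f h) g)))) r) (\f.(\g.(\h.((f h) g))))) (\f.(\g.(\h.((f h) g)))))
  Redex: ((\f.(\g.(\h.((f h) g)))) r)
Total redexes: 1

Answer: 1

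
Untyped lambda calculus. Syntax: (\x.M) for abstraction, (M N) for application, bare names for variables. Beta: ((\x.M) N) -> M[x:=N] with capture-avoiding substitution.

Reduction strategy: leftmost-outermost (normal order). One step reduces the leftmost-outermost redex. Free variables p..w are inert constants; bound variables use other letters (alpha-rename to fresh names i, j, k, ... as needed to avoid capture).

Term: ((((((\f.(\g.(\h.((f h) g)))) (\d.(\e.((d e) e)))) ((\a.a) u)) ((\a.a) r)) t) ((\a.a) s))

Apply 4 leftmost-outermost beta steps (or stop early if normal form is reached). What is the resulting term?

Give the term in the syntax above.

Answer: ((((\e.((((\a.a) r) e) e)) ((\a.a) u)) t) ((\a.a) s))

Derivation:
Step 0: ((((((\f.(\g.(\h.((f h) g)))) (\d.(\e.((d e) e)))) ((\a.a) u)) ((\a.a) r)) t) ((\a.a) s))
Step 1: (((((\g.(\h.(((\d.(\e.((d e) e))) h) g))) ((\a.a) u)) ((\a.a) r)) t) ((\a.a) s))
Step 2: ((((\h.(((\d.(\e.((d e) e))) h) ((\a.a) u))) ((\a.a) r)) t) ((\a.a) s))
Step 3: (((((\d.(\e.((d e) e))) ((\a.a) r)) ((\a.a) u)) t) ((\a.a) s))
Step 4: ((((\e.((((\a.a) r) e) e)) ((\a.a) u)) t) ((\a.a) s))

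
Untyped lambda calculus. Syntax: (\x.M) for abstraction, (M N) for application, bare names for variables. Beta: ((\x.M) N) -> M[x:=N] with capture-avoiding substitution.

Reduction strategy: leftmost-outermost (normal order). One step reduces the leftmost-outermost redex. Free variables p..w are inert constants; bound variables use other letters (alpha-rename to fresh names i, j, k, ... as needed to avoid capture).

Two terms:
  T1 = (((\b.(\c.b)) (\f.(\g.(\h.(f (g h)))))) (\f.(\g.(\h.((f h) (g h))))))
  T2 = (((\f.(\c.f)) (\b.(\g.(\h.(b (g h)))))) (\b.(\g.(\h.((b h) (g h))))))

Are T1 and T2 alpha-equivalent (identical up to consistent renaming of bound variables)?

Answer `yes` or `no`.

Answer: yes

Derivation:
Term 1: (((\b.(\c.b)) (\f.(\g.(\h.(f (g h)))))) (\f.(\g.(\h.((f h) (g h))))))
Term 2: (((\f.(\c.f)) (\b.(\g.(\h.(b (g h)))))) (\b.(\g.(\h.((b h) (g h))))))
Alpha-equivalence: compare structure up to binder renaming.
Result: True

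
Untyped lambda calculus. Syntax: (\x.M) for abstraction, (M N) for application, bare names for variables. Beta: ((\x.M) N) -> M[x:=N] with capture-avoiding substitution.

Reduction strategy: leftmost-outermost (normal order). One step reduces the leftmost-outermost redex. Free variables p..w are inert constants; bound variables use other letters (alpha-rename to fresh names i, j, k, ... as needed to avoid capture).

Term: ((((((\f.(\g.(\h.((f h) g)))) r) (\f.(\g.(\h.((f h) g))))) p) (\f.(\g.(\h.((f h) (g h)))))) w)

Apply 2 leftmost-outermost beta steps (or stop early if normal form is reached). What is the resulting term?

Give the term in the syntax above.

Answer: ((((\h.((r h) (\f.(\g.(\h.((f h) g)))))) p) (\f.(\g.(\h.((f h) (g h)))))) w)

Derivation:
Step 0: ((((((\f.(\g.(\h.((f h) g)))) r) (\f.(\g.(\h.((f h) g))))) p) (\f.(\g.(\h.((f h) (g h)))))) w)
Step 1: (((((\g.(\h.((r h) g))) (\f.(\g.(\h.((f h) g))))) p) (\f.(\g.(\h.((f h) (g h)))))) w)
Step 2: ((((\h.((r h) (\f.(\g.(\h.((f h) g)))))) p) (\f.(\g.(\h.((f h) (g h)))))) w)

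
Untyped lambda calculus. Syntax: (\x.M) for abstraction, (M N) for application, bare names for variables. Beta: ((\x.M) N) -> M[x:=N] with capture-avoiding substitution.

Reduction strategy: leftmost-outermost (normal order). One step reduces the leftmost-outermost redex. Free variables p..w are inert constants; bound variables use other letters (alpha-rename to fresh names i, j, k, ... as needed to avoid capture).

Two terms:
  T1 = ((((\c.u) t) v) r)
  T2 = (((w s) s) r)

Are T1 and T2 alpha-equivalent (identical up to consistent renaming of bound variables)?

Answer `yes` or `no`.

Answer: no

Derivation:
Term 1: ((((\c.u) t) v) r)
Term 2: (((w s) s) r)
Alpha-equivalence: compare structure up to binder renaming.
Result: False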